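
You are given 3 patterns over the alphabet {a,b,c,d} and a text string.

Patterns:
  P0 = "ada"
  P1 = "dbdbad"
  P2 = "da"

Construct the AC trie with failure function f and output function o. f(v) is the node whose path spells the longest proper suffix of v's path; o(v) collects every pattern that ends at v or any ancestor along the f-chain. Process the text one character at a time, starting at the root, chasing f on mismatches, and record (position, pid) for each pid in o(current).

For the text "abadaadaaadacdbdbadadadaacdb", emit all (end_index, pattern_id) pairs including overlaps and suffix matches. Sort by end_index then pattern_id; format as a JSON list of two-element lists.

Build:
Trie nodes:
  0='ε' goto a→1 d→4
  1='a' goto d→2
  2='ad' goto a→3
  3='ada' goto ·  ←P0
  4='d' goto a→10 b→5
  5='db' goto d→6
  6='dbd' goto b→7
  7='dbdb' goto a→8
  8='dbdba' goto d→9
  9='dbdbad' goto ·  ←P1
  10='da' goto ·  ←P2

BFS fail/out derivation:
  fail(1) 'a': from fail(0)=0 chase 'a': 0 ⇒ 0;  out=∅∪out(0)=∅
  fail(4) 'd': from fail(0)=0 chase 'd': 0 ⇒ 0;  out=∅∪out(0)=∅
  fail(2) 'ad': from fail(1)=0 chase 'd': 0 ⇒ 4;  out=∅∪out(4)=∅
  fail(5) 'db': from fail(4)=0 chase 'b': 0 ⇒ 0;  out=∅∪out(0)=∅
  fail(10) 'da': from fail(4)=0 chase 'a': 0 ⇒ 1;  out={2}∪out(1)={2}
  fail(3) 'ada': from fail(2)=4 chase 'a': 4 ⇒ 10;  out={0}∪out(10)={0,2}
  fail(6) 'dbd': from fail(5)=0 chase 'd': 0 ⇒ 4;  out=∅∪out(4)=∅
  fail(7) 'dbdb': from fail(6)=4 chase 'b': 4 ⇒ 5;  out=∅∪out(5)=∅
  fail(8) 'dbdba': from fail(7)=5 chase 'a': 5→0 ⇒ 1;  out=∅∪out(1)=∅
  fail(9) 'dbdbad': from fail(8)=1 chase 'd': 1 ⇒ 2;  out={1}∪out(2)={1}

Run:
pos 0 'a': at 1
pos 1 'b': at 0 (via fail)
pos 2 'a': at 1
pos 3 'd': at 2
pos 4 'a': at 3  emit P0@[2:4],P2@[3:4]
pos 5 'a': at 1 (via fail)
pos 6 'd': at 2
pos 7 'a': at 3  emit P0@[5:7],P2@[6:7]
pos 8 'a': at 1 (via fail)
pos 9 'a': at 1 (via fail)
pos 10 'd': at 2
pos 11 'a': at 3  emit P0@[9:11],P2@[10:11]
pos 12 'c': at 0 (via fail)
pos 13 'd': at 4
pos 14 'b': at 5
pos 15 'd': at 6
pos 16 'b': at 7
pos 17 'a': at 8
pos 18 'd': at 9  emit P1@[13:18]
pos 19 'a': at 3 (via fail)  emit P0@[17:19],P2@[18:19]
pos 20 'd': at 2 (via fail)
pos 21 'a': at 3  emit P0@[19:21],P2@[20:21]
pos 22 'd': at 2 (via fail)
pos 23 'a': at 3  emit P0@[21:23],P2@[22:23]
pos 24 'a': at 1 (via fail)
pos 25 'c': at 0 (via fail)
pos 26 'd': at 4
pos 27 'b': at 5

All matches (sorted): [[4,0],[4,2],[7,0],[7,2],[11,0],[11,2],[18,1],[19,0],[19,2],[21,0],[21,2],[23,0],[23,2]]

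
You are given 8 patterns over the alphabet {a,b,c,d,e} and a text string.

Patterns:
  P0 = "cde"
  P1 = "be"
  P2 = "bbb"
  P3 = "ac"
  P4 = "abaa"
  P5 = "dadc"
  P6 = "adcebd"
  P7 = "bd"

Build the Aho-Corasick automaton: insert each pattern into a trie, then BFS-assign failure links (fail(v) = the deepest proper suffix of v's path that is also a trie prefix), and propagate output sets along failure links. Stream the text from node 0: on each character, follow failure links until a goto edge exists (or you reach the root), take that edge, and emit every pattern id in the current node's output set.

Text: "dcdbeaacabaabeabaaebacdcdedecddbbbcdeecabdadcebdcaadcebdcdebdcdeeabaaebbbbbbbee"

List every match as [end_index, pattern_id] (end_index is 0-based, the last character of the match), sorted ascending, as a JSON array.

Build automaton:
Trie (insert patterns):
  n0 'ε': a→8 b→4 c→1 d→13
  n1 'c': d→2
  n2 'cd': e→3
  n3 'cde': ·  [P0 ends]
  n4 'b': b→6 d→22 e→5
  n5 'be': ·  [P1 ends]
  n6 'bb': b→7
  n7 'bbb': ·  [P2 ends]
  n8 'a': b→10 c→9 d→17
  n9 'ac': ·  [P3 ends]
  n10 'ab': a→11
  n11 'aba': a→12
  n12 'abaa': ·  [P4 ends]
  n13 'd': a→14
  n14 'da': d→15
  n15 'dad': c→16
  n16 'dadc': ·  [P5 ends]
  n17 'ad': c→18
  n18 'adc': e→19
  n19 'adce': b→20
  n20 'adceb': d→21
  n21 'adcebd': ·  [P6 ends]
  n22 'bd': ·  [P7 ends]

BFS fail/out derivation:
  n1('c'): parent n0 fail=0; on 'c' 0 → fail=0;  out ∅∪∅=∅
  n4('b'): parent n0 fail=0; on 'b' 0 → fail=0;  out ∅∪∅=∅
  n8('a'): parent n0 fail=0; on 'a' 0 → fail=0;  out ∅∪∅=∅
  n13('d'): parent n0 fail=0; on 'd' 0 → fail=0;  out ∅∪∅=∅
  n2('cd'): parent n1 fail=0; on 'd' 0 → fail=13;  out ∅∪∅=∅
  n5('be'): parent n4 fail=0; on 'e' 0 → fail=0;  out {1}∪∅={1}
  n6('bb'): parent n4 fail=0; on 'b' 0 → fail=4;  out ∅∪∅=∅
  n9('ac'): parent n8 fail=0; on 'c' 0 → fail=1;  out {3}∪∅={3}
  n10('ab'): parent n8 fail=0; on 'b' 0 → fail=4;  out ∅∪∅=∅
  n14('da'): parent n13 fail=0; on 'a' 0 → fail=8;  out ∅∪∅=∅
  n17('ad'): parent n8 fail=0; on 'd' 0 → fail=13;  out ∅∪∅=∅
  n22('bd'): parent n4 fail=0; on 'd' 0 → fail=13;  out {7}∪∅={7}
  n3('cde'): parent n2 fail=13; on 'e' 13→0 → fail=0;  out {0}∪∅={0}
  n7('bbb'): parent n6 fail=4; on 'b' 4 → fail=6;  out {2}∪∅={2}
  n11('aba'): parent n10 fail=4; on 'a' 4→0 → fail=8;  out ∅∪∅=∅
  n15('dad'): parent n14 fail=8; on 'd' 8 → fail=17;  out ∅∪∅=∅
  n18('adc'): parent n17 fail=13; on 'c' 13→0 → fail=1;  out ∅∪∅=∅
  n12('abaa'): parent n11 fail=8; on 'a' 8→0 → fail=8;  out {4}∪∅={4}
  n16('dadc'): parent n15 fail=17; on 'c' 17 → fail=18;  out {5}∪∅={5}
  n19('adce'): parent n18 fail=1; on 'e' 1→0 → fail=0;  out ∅∪∅=∅
  n20('adceb'): parent n19 fail=0; on 'b' 0 → fail=4;  out ∅∪∅=∅
  n21('adcebd'): parent n20 fail=4; on 'd' 4 → fail=22;  out {6}∪{7}={6,7}

Text stream:
pos 0 'd': at 13
pos 1 'c': at 1 (fail-walked)
pos 2 'd': at 2
pos 3 'b': at 4 (fail-walked)
pos 4 'e': at 5  emit P1@[3:4]
pos 5 'a': at 8 (fail-walked)
pos 6 'a': at 8 (fail-walked)
pos 7 'c': at 9  emit P3@[6:7]
pos 8 'a': at 8 (fail-walked)
pos 9 'b': at 10
pos 10 'a': at 11
pos 11 'a': at 12  emit P4@[8:11]
pos 12 'b': at 10 (fail-walked)
pos 13 'e': at 5 (fail-walked)  emit P1@[12:13]
pos 14 'a': at 8 (fail-walked)
pos 15 'b': at 10
pos 16 'a': at 11
pos 17 'a': at 12  emit P4@[14:17]
pos 18 'e': at 0 (fail-walked)
pos 19 'b': at 4
pos 20 'a': at 8 (fail-walked)
pos 21 'c': at 9  emit P3@[20:21]
pos 22 'd': at 2 (fail-walked)
pos 23 'c': at 1 (fail-walked)
pos 24 'd': at 2
pos 25 'e': at 3  emit P0@[23:25]
pos 26 'd': at 13 (fail-walked)
pos 27 'e': at 0 (fail-walked)
pos 28 'c': at 1
pos 29 'd': at 2
pos 30 'd': at 13 (fail-walked)
pos 31 'b': at 4 (fail-walked)
pos 32 'b': at 6
pos 33 'b': at 7  emit P2@[31:33]
pos 34 'c': at 1 (fail-walked)
pos 35 'd': at 2
pos 36 'e': at 3  emit P0@[34:36]
pos 37 'e': at 0 (fail-walked)
pos 38 'c': at 1
pos 39 'a': at 8 (fail-walked)
pos 40 'b': at 10
pos 41 'd': at 22 (fail-walked)  emit P7@[40:41]
pos 42 'a': at 14 (fail-walked)
pos 43 'd': at 15
pos 44 'c': at 16  emit P5@[41:44]
pos 45 'e': at 19 (fail-walked)
pos 46 'b': at 20
pos 47 'd': at 21  emit P6@[42:47],P7@[46:47]
pos 48 'c': at 1 (fail-walked)
pos 49 'a': at 8 (fail-walked)
pos 50 'a': at 8 (fail-walked)
pos 51 'd': at 17
pos 52 'c': at 18
pos 53 'e': at 19
pos 54 'b': at 20
pos 55 'd': at 21  emit P6@[50:55],P7@[54:55]
pos 56 'c': at 1 (fail-walked)
pos 57 'd': at 2
pos 58 'e': at 3  emit P0@[56:58]
pos 59 'b': at 4 (fail-walked)
pos 60 'd': at 22  emit P7@[59:60]
pos 61 'c': at 1 (fail-walked)
pos 62 'd': at 2
pos 63 'e': at 3  emit P0@[61:63]
pos 64 'e': at 0 (fail-walked)
pos 65 'a': at 8
pos 66 'b': at 10
pos 67 'a': at 11
pos 68 'a': at 12  emit P4@[65:68]
pos 69 'e': at 0 (fail-walked)
pos 70 'b': at 4
pos 71 'b': at 6
pos 72 'b': at 7  emit P2@[70:72]
pos 73 'b': at 7 (fail-walked)  emit P2@[71:73]
pos 74 'b': at 7 (fail-walked)  emit P2@[72:74]
pos 75 'b': at 7 (fail-walked)  emit P2@[73:75]
pos 76 'b': at 7 (fail-walked)  emit P2@[74:76]
pos 77 'e': at 5 (fail-walked)  emit P1@[76:77]
pos 78 'e': at 0 (fail-walked)

Matches: [[4,1],[7,3],[11,4],[13,1],[17,4],[21,3],[25,0],[33,2],[36,0],[41,7],[44,5],[47,6],[47,7],[55,6],[55,7],[58,0],[60,7],[63,0],[68,4],[72,2],[73,2],[74,2],[75,2],[76,2],[77,1]]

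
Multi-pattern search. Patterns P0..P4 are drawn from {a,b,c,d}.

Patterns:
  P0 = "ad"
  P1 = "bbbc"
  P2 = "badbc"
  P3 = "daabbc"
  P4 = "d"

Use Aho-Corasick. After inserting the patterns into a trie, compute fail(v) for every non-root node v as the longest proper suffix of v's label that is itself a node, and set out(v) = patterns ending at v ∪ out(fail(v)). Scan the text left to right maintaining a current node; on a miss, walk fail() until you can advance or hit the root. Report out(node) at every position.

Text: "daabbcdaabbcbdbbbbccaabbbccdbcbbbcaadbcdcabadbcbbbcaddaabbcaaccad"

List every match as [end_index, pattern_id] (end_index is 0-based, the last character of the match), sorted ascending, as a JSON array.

Build automaton:
Trie (insert patterns):
  0='ε' goto a→1 b→3 d→11
  1='a' goto d→2
  2='ad' goto ·  [P0 ends]
  3='b' goto a→7 b→4
  4='bb' goto b→5
  5='bbb' goto c→6
  6='bbbc' goto ·  [P1 ends]
  7='ba' goto d→8
  8='bad' goto b→9
  9='badb' goto c→10
  10='badbc' goto ·  [P2 ends]
  11='d' goto a→12  [P4 ends]
  12='da' goto a→13
  13='daa' goto b→14
  14='daab' goto b→15
  15='daabb' goto c→16
  16='daabbc' goto ·  [P3 ends]

BFS fail/out derivation:
  n1('a'): parent n0 fail=0; on 'a' 0 → fail=0;  out ∅∪∅=∅
  n3('b'): parent n0 fail=0; on 'b' 0 → fail=0;  out ∅∪∅=∅
  n11('d'): parent n0 fail=0; on 'd' 0 → fail=0;  out {4}∪∅={4}
  n2('ad'): parent n1 fail=0; on 'd' 0 → fail=11;  out {0}∪{4}={0,4}
  n4('bb'): parent n3 fail=0; on 'b' 0 → fail=3;  out ∅∪∅=∅
  n7('ba'): parent n3 fail=0; on 'a' 0 → fail=1;  out ∅∪∅=∅
  n12('da'): parent n11 fail=0; on 'a' 0 → fail=1;  out ∅∪∅=∅
  n5('bbb'): parent n4 fail=3; on 'b' 3 → fail=4;  out ∅∪∅=∅
  n8('bad'): parent n7 fail=1; on 'd' 1 → fail=2;  out ∅∪{0,4}={0,4}
  n13('daa'): parent n12 fail=1; on 'a' 1→0 → fail=1;  out ∅∪∅=∅
  n6('bbbc'): parent n5 fail=4; on 'c' 4→3→0 → fail=0;  out {1}∪∅={1}
  n9('badb'): parent n8 fail=2; on 'b' 2→11→0 → fail=3;  out ∅∪∅=∅
  n14('daab'): parent n13 fail=1; on 'b' 1→0 → fail=3;  out ∅∪∅=∅
  n10('badbc'): parent n9 fail=3; on 'c' 3→0 → fail=0;  out {2}∪∅={2}
  n15('daabb'): parent n14 fail=3; on 'b' 3 → fail=4;  out ∅∪∅=∅
  n16('daabbc'): parent n15 fail=4; on 'c' 4→3→0 → fail=0;  out {3}∪∅={3}

Text stream:
pos 0 'd': at 11  ** P4@[0:0]
pos 1 'a': at 12
pos 2 'a': at 13
pos 3 'b': at 14
pos 4 'b': at 15
pos 5 'c': at 16  ** P3@[0:5]
pos 6 'd': at 11 (via fail)  ** P4@[6:6]
pos 7 'a': at 12
pos 8 'a': at 13
pos 9 'b': at 14
pos 10 'b': at 15
pos 11 'c': at 16  ** P3@[6:11]
pos 12 'b': at 3 (via fail)
pos 13 'd': at 11 (via fail)  ** P4@[13:13]
pos 14 'b': at 3 (via fail)
pos 15 'b': at 4
pos 16 'b': at 5
pos 17 'b': at 5 (via fail)
pos 18 'c': at 6  ** P1@[15:18]
pos 19 'c': at 0 (via fail)
pos 20 'a': at 1
pos 21 'a': at 1 (via fail)
pos 22 'b': at 3 (via fail)
pos 23 'b': at 4
pos 24 'b': at 5
pos 25 'c': at 6  ** P1@[22:25]
pos 26 'c': at 0 (via fail)
pos 27 'd': at 11  ** P4@[27:27]
pos 28 'b': at 3 (via fail)
pos 29 'c': at 0 (via fail)
pos 30 'b': at 3
pos 31 'b': at 4
pos 32 'b': at 5
pos 33 'c': at 6  ** P1@[30:33]
pos 34 'a': at 1 (via fail)
pos 35 'a': at 1 (via fail)
pos 36 'd': at 2  ** P0@[35:36],P4@[36:36]
pos 37 'b': at 3 (via fail)
pos 38 'c': at 0 (via fail)
pos 39 'd': at 11  ** P4@[39:39]
pos 40 'c': at 0 (via fail)
pos 41 'a': at 1
pos 42 'b': at 3 (via fail)
pos 43 'a': at 7
pos 44 'd': at 8  ** P0@[43:44],P4@[44:44]
pos 45 'b': at 9
pos 46 'c': at 10  ** P2@[42:46]
pos 47 'b': at 3 (via fail)
pos 48 'b': at 4
pos 49 'b': at 5
pos 50 'c': at 6  ** P1@[47:50]
pos 51 'a': at 1 (via fail)
pos 52 'd': at 2  ** P0@[51:52],P4@[52:52]
pos 53 'd': at 11 (via fail)  ** P4@[53:53]
pos 54 'a': at 12
pos 55 'a': at 13
pos 56 'b': at 14
pos 57 'b': at 15
pos 58 'c': at 16  ** P3@[53:58]
pos 59 'a': at 1 (via fail)
pos 60 'a': at 1 (via fail)
pos 61 'c': at 0 (via fail)
pos 62 'c': at 0
pos 63 'a': at 1
pos 64 'd': at 2  ** P0@[63:64],P4@[64:64]

All matches (sorted): [[0,4],[5,3],[6,4],[11,3],[13,4],[18,1],[25,1],[27,4],[33,1],[36,0],[36,4],[39,4],[44,0],[44,4],[46,2],[50,1],[52,0],[52,4],[53,4],[58,3],[64,0],[64,4]]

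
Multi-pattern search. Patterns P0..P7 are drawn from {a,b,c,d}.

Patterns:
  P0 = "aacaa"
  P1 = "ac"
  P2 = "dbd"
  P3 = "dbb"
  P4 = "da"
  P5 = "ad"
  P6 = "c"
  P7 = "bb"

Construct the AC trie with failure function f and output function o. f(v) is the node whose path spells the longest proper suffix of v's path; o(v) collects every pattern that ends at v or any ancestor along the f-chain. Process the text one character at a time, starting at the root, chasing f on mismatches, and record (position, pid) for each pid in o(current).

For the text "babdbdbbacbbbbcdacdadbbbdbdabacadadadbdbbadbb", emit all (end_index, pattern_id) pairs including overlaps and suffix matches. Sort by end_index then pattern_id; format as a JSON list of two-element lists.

Construct AC machine:
Trie (insert patterns):
  0='ε' goto a→1 b→14 c→13 d→7
  1='a' goto a→2 c→6 d→12
  2='aa' goto c→3
  3='aac' goto a→4
  4='aaca' goto a→5
  5='aacaa' goto ·  [P0 ends]
  6='ac' goto ·  [P1 ends]
  7='d' goto a→11 b→8
  8='db' goto b→10 d→9
  9='dbd' goto ·  [P2 ends]
  10='dbb' goto ·  [P3 ends]
  11='da' goto ·  [P4 ends]
  12='ad' goto ·  [P5 ends]
  13='c' goto ·  [P6 ends]
  14='b' goto b→15
  15='bb' goto ·  [P7 ends]

BFS fail/out derivation:
  n1('a'): parent n0 fail=0; on 'a' 0 → fail=0;  out ∅∪∅=∅
  n7('d'): parent n0 fail=0; on 'd' 0 → fail=0;  out ∅∪∅=∅
  n13('c'): parent n0 fail=0; on 'c' 0 → fail=0;  out {6}∪∅={6}
  n14('b'): parent n0 fail=0; on 'b' 0 → fail=0;  out ∅∪∅=∅
  n2('aa'): parent n1 fail=0; on 'a' 0 → fail=1;  out ∅∪∅=∅
  n6('ac'): parent n1 fail=0; on 'c' 0 → fail=13;  out {1}∪{6}={1,6}
  n8('db'): parent n7 fail=0; on 'b' 0 → fail=14;  out ∅∪∅=∅
  n11('da'): parent n7 fail=0; on 'a' 0 → fail=1;  out {4}∪∅={4}
  n12('ad'): parent n1 fail=0; on 'd' 0 → fail=7;  out {5}∪∅={5}
  n15('bb'): parent n14 fail=0; on 'b' 0 → fail=14;  out {7}∪∅={7}
  n3('aac'): parent n2 fail=1; on 'c' 1 → fail=6;  out ∅∪{1,6}={1,6}
  n9('dbd'): parent n8 fail=14; on 'd' 14→0 → fail=7;  out {2}∪∅={2}
  n10('dbb'): parent n8 fail=14; on 'b' 14 → fail=15;  out {3}∪{7}={3,7}
  n4('aaca'): parent n3 fail=6; on 'a' 6→13→0 → fail=1;  out ∅∪∅=∅
  n5('aacaa'): parent n4 fail=1; on 'a' 1 → fail=2;  out {0}∪∅={0}

Text stream:
[0] read 'b'  n0⇒n14
[1] read 'a'  n14⇒n1 (fail-walked)
[2] read 'b'  n1⇒n14 (fail-walked)
[3] read 'd'  n14⇒n7 (fail-walked)
[4] read 'b'  n7⇒n8
[5] read 'd'  n8⇒n9  → match P2@[3:5]
[6] read 'b'  n9⇒n8 (fail-walked)
[7] read 'b'  n8⇒n10  → match P3@[5:7],P7@[6:7]
[8] read 'a'  n10⇒n1 (fail-walked)
[9] read 'c'  n1⇒n6  → match P1@[8:9],P6@[9:9]
[10] read 'b'  n6⇒n14 (fail-walked)
[11] read 'b'  n14⇒n15  → match P7@[10:11]
[12] read 'b'  n15⇒n15 (fail-walked)  → match P7@[11:12]
[13] read 'b'  n15⇒n15 (fail-walked)  → match P7@[12:13]
[14] read 'c'  n15⇒n13 (fail-walked)  → match P6@[14:14]
[15] read 'd'  n13⇒n7 (fail-walked)
[16] read 'a'  n7⇒n11  → match P4@[15:16]
[17] read 'c'  n11⇒n6 (fail-walked)  → match P1@[16:17],P6@[17:17]
[18] read 'd'  n6⇒n7 (fail-walked)
[19] read 'a'  n7⇒n11  → match P4@[18:19]
[20] read 'd'  n11⇒n12 (fail-walked)  → match P5@[19:20]
[21] read 'b'  n12⇒n8 (fail-walked)
[22] read 'b'  n8⇒n10  → match P3@[20:22],P7@[21:22]
[23] read 'b'  n10⇒n15 (fail-walked)  → match P7@[22:23]
[24] read 'd'  n15⇒n7 (fail-walked)
[25] read 'b'  n7⇒n8
[26] read 'd'  n8⇒n9  → match P2@[24:26]
[27] read 'a'  n9⇒n11 (fail-walked)  → match P4@[26:27]
[28] read 'b'  n11⇒n14 (fail-walked)
[29] read 'a'  n14⇒n1 (fail-walked)
[30] read 'c'  n1⇒n6  → match P1@[29:30],P6@[30:30]
[31] read 'a'  n6⇒n1 (fail-walked)
[32] read 'd'  n1⇒n12  → match P5@[31:32]
[33] read 'a'  n12⇒n11 (fail-walked)  → match P4@[32:33]
[34] read 'd'  n11⇒n12 (fail-walked)  → match P5@[33:34]
[35] read 'a'  n12⇒n11 (fail-walked)  → match P4@[34:35]
[36] read 'd'  n11⇒n12 (fail-walked)  → match P5@[35:36]
[37] read 'b'  n12⇒n8 (fail-walked)
[38] read 'd'  n8⇒n9  → match P2@[36:38]
[39] read 'b'  n9⇒n8 (fail-walked)
[40] read 'b'  n8⇒n10  → match P3@[38:40],P7@[39:40]
[41] read 'a'  n10⇒n1 (fail-walked)
[42] read 'd'  n1⇒n12  → match P5@[41:42]
[43] read 'b'  n12⇒n8 (fail-walked)
[44] read 'b'  n8⇒n10  → match P3@[42:44],P7@[43:44]

All matches (sorted): [[5,2],[7,3],[7,7],[9,1],[9,6],[11,7],[12,7],[13,7],[14,6],[16,4],[17,1],[17,6],[19,4],[20,5],[22,3],[22,7],[23,7],[26,2],[27,4],[30,1],[30,6],[32,5],[33,4],[34,5],[35,4],[36,5],[38,2],[40,3],[40,7],[42,5],[44,3],[44,7]]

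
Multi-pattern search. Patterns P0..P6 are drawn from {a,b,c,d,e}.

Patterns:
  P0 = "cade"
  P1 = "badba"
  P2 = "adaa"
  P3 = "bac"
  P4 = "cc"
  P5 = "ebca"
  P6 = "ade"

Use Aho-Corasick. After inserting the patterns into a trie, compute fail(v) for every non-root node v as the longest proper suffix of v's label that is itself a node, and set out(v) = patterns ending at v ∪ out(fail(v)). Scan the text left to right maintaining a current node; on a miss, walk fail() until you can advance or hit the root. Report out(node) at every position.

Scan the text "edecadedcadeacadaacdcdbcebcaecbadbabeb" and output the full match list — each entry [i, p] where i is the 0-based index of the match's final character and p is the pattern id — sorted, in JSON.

Build:
Trie (insert patterns):
  0='ε' goto a→10 b→5 c→1 e→16
  1='c' goto a→2 c→15
  2='ca' goto d→3
  3='cad' goto e→4
  4='cade' goto ·  [P0 ends]
  5='b' goto a→6
  6='ba' goto c→14 d→7
  7='bad' goto b→8
  8='badb' goto a→9
  9='badba' goto ·  [P1 ends]
  10='a' goto d→11
  11='ad' goto a→12 e→20
  12='ada' goto a→13
  13='adaa' goto ·  [P2 ends]
  14='bac' goto ·  [P3 ends]
  15='cc' goto ·  [P4 ends]
  16='e' goto b→17
  17='eb' goto c→18
  18='ebc' goto a→19
  19='ebca' goto ·  [P5 ends]
  20='ade' goto ·  [P6 ends]

Failure links (BFS by depth):
  fail(1) 'c': from fail(0)=0 chase 'c': 0 ⇒ 0;  out=∅∪out(0)=∅
  fail(5) 'b': from fail(0)=0 chase 'b': 0 ⇒ 0;  out=∅∪out(0)=∅
  fail(10) 'a': from fail(0)=0 chase 'a': 0 ⇒ 0;  out=∅∪out(0)=∅
  fail(16) 'e': from fail(0)=0 chase 'e': 0 ⇒ 0;  out=∅∪out(0)=∅
  fail(2) 'ca': from fail(1)=0 chase 'a': 0 ⇒ 10;  out=∅∪out(10)=∅
  fail(6) 'ba': from fail(5)=0 chase 'a': 0 ⇒ 10;  out=∅∪out(10)=∅
  fail(11) 'ad': from fail(10)=0 chase 'd': 0 ⇒ 0;  out=∅∪out(0)=∅
  fail(15) 'cc': from fail(1)=0 chase 'c': 0 ⇒ 1;  out={4}∪out(1)={4}
  fail(17) 'eb': from fail(16)=0 chase 'b': 0 ⇒ 5;  out=∅∪out(5)=∅
  fail(3) 'cad': from fail(2)=10 chase 'd': 10 ⇒ 11;  out=∅∪out(11)=∅
  fail(7) 'bad': from fail(6)=10 chase 'd': 10 ⇒ 11;  out=∅∪out(11)=∅
  fail(12) 'ada': from fail(11)=0 chase 'a': 0 ⇒ 10;  out=∅∪out(10)=∅
  fail(14) 'bac': from fail(6)=10 chase 'c': 10→0 ⇒ 1;  out={3}∪out(1)={3}
  fail(18) 'ebc': from fail(17)=5 chase 'c': 5→0 ⇒ 1;  out=∅∪out(1)=∅
  fail(20) 'ade': from fail(11)=0 chase 'e': 0 ⇒ 16;  out={6}∪out(16)={6}
  fail(4) 'cade': from fail(3)=11 chase 'e': 11 ⇒ 20;  out={0}∪out(20)={0,6}
  fail(8) 'badb': from fail(7)=11 chase 'b': 11→0 ⇒ 5;  out=∅∪out(5)=∅
  fail(13) 'adaa': from fail(12)=10 chase 'a': 10→0 ⇒ 10;  out={2}∪out(10)={2}
  fail(19) 'ebca': from fail(18)=1 chase 'a': 1 ⇒ 2;  out={5}∪out(2)={5}
  fail(9) 'badba': from fail(8)=5 chase 'a': 5 ⇒ 6;  out={1}∪out(6)={1}

Run:
[0] read 'e'  n0⇒n16
[1] read 'd'  n16⇒n0 (fail-walked)
[2] read 'e'  n0⇒n16
[3] read 'c'  n16⇒n1 (fail-walked)
[4] read 'a'  n1⇒n2
[5] read 'd'  n2⇒n3
[6] read 'e'  n3⇒n4  ** P0@[3:6],P6@[4:6]
[7] read 'd'  n4⇒n0 (fail-walked)
[8] read 'c'  n0⇒n1
[9] read 'a'  n1⇒n2
[10] read 'd'  n2⇒n3
[11] read 'e'  n3⇒n4  ** P0@[8:11],P6@[9:11]
[12] read 'a'  n4⇒n10 (fail-walked)
[13] read 'c'  n10⇒n1 (fail-walked)
[14] read 'a'  n1⇒n2
[15] read 'd'  n2⇒n3
[16] read 'a'  n3⇒n12 (fail-walked)
[17] read 'a'  n12⇒n13  ** P2@[14:17]
[18] read 'c'  n13⇒n1 (fail-walked)
[19] read 'd'  n1⇒n0 (fail-walked)
[20] read 'c'  n0⇒n1
[21] read 'd'  n1⇒n0 (fail-walked)
[22] read 'b'  n0⇒n5
[23] read 'c'  n5⇒n1 (fail-walked)
[24] read 'e'  n1⇒n16 (fail-walked)
[25] read 'b'  n16⇒n17
[26] read 'c'  n17⇒n18
[27] read 'a'  n18⇒n19  ** P5@[24:27]
[28] read 'e'  n19⇒n16 (fail-walked)
[29] read 'c'  n16⇒n1 (fail-walked)
[30] read 'b'  n1⇒n5 (fail-walked)
[31] read 'a'  n5⇒n6
[32] read 'd'  n6⇒n7
[33] read 'b'  n7⇒n8
[34] read 'a'  n8⇒n9  ** P1@[30:34]
[35] read 'b'  n9⇒n5 (fail-walked)
[36] read 'e'  n5⇒n16 (fail-walked)
[37] read 'b'  n16⇒n17

Matches: [[6,0],[6,6],[11,0],[11,6],[17,2],[27,5],[34,1]]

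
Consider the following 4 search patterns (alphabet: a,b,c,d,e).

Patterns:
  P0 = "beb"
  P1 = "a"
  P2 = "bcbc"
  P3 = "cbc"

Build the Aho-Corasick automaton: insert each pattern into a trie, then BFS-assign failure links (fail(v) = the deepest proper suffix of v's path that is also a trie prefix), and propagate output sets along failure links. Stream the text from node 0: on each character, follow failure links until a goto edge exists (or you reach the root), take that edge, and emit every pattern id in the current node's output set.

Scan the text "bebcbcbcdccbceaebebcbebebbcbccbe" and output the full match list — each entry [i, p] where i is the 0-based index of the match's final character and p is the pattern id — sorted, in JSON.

Build automaton:
Trie (insert patterns):
  0='ε' goto a→4 b→1 c→8
  1='b' goto c→5 e→2
  2='be' goto b→3
  3='beb' goto ·  ←P0
  4='a' goto ·  ←P1
  5='bc' goto b→6
  6='bcb' goto c→7
  7='bcbc' goto ·  ←P2
  8='c' goto b→9
  9='cb' goto c→10
  10='cbc' goto ·  ←P3

Failure links (BFS by depth):
  n1('b'): parent n0 fail=0; on 'b' 0 → fail=0;  out ∅∪∅=∅
  n4('a'): parent n0 fail=0; on 'a' 0 → fail=0;  out {1}∪∅={1}
  n8('c'): parent n0 fail=0; on 'c' 0 → fail=0;  out ∅∪∅=∅
  n2('be'): parent n1 fail=0; on 'e' 0 → fail=0;  out ∅∪∅=∅
  n5('bc'): parent n1 fail=0; on 'c' 0 → fail=8;  out ∅∪∅=∅
  n9('cb'): parent n8 fail=0; on 'b' 0 → fail=1;  out ∅∪∅=∅
  n3('beb'): parent n2 fail=0; on 'b' 0 → fail=1;  out {0}∪∅={0}
  n6('bcb'): parent n5 fail=8; on 'b' 8 → fail=9;  out ∅∪∅=∅
  n10('cbc'): parent n9 fail=1; on 'c' 1 → fail=5;  out {3}∪∅={3}
  n7('bcbc'): parent n6 fail=9; on 'c' 9 → fail=10;  out {2}∪{3}={2,3}

Text stream:
i=0 'b': node 0→1
i=1 'e': node 1→2
i=2 'b': node 2→3  → match P0@[0:2]
i=3 'c': node 3→5 (fail-walked)
i=4 'b': node 5→6
i=5 'c': node 6→7  → match P2@[2:5],P3@[3:5]
i=6 'b': node 7→6 (fail-walked)
i=7 'c': node 6→7  → match P2@[4:7],P3@[5:7]
i=8 'd': node 7→0 (fail-walked)
i=9 'c': node 0→8
i=10 'c': node 8→8 (fail-walked)
i=11 'b': node 8→9
i=12 'c': node 9→10  → match P3@[10:12]
i=13 'e': node 10→0 (fail-walked)
i=14 'a': node 0→4  → match P1@[14:14]
i=15 'e': node 4→0 (fail-walked)
i=16 'b': node 0→1
i=17 'e': node 1→2
i=18 'b': node 2→3  → match P0@[16:18]
i=19 'c': node 3→5 (fail-walked)
i=20 'b': node 5→6
i=21 'e': node 6→2 (fail-walked)
i=22 'b': node 2→3  → match P0@[20:22]
i=23 'e': node 3→2 (fail-walked)
i=24 'b': node 2→3  → match P0@[22:24]
i=25 'b': node 3→1 (fail-walked)
i=26 'c': node 1→5
i=27 'b': node 5→6
i=28 'c': node 6→7  → match P2@[25:28],P3@[26:28]
i=29 'c': node 7→8 (fail-walked)
i=30 'b': node 8→9
i=31 'e': node 9→2 (fail-walked)

All matches (sorted): [[2,0],[5,2],[5,3],[7,2],[7,3],[12,3],[14,1],[18,0],[22,0],[24,0],[28,2],[28,3]]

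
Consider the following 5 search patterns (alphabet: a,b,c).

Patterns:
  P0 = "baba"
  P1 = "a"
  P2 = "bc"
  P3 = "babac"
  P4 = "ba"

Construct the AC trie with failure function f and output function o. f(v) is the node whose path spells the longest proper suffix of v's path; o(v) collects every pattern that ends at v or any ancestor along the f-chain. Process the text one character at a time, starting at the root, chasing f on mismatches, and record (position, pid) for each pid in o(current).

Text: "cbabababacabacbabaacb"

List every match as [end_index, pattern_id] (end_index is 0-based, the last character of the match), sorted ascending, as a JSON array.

Construct AC machine:
Trie nodes:
  n0 'ε': a→5 b→1
  n1 'b': a→2 c→6
  n2 'ba': b→3  [P4 ends]
  n3 'bab': a→4
  n4 'baba': c→7  [P0 ends]
  n5 'a': ·  [P1 ends]
  n6 'bc': ·  [P2 ends]
  n7 'babac': ·  [P3 ends]

Failure links (BFS by depth):
  n1('b'): parent n0 fail=0; on 'b' 0 → fail=0;  out ∅∪∅=∅
  n5('a'): parent n0 fail=0; on 'a' 0 → fail=0;  out {1}∪∅={1}
  n2('ba'): parent n1 fail=0; on 'a' 0 → fail=5;  out {4}∪{1}={1,4}
  n6('bc'): parent n1 fail=0; on 'c' 0 → fail=0;  out {2}∪∅={2}
  n3('bab'): parent n2 fail=5; on 'b' 5→0 → fail=1;  out ∅∪∅=∅
  n4('baba'): parent n3 fail=1; on 'a' 1 → fail=2;  out {0}∪{1,4}={0,1,4}
  n7('babac'): parent n4 fail=2; on 'c' 2→5→0 → fail=0;  out {3}∪∅={3}

Scan:
pos 0 'c': at 0
pos 1 'b': at 1
pos 2 'a': at 2  emit P1@[2:2],P4@[1:2]
pos 3 'b': at 3
pos 4 'a': at 4  emit P0@[1:4],P1@[4:4],P4@[3:4]
pos 5 'b': at 3 (fail-walked)
pos 6 'a': at 4  emit P0@[3:6],P1@[6:6],P4@[5:6]
pos 7 'b': at 3 (fail-walked)
pos 8 'a': at 4  emit P0@[5:8],P1@[8:8],P4@[7:8]
pos 9 'c': at 7  emit P3@[5:9]
pos 10 'a': at 5 (fail-walked)  emit P1@[10:10]
pos 11 'b': at 1 (fail-walked)
pos 12 'a': at 2  emit P1@[12:12],P4@[11:12]
pos 13 'c': at 0 (fail-walked)
pos 14 'b': at 1
pos 15 'a': at 2  emit P1@[15:15],P4@[14:15]
pos 16 'b': at 3
pos 17 'a': at 4  emit P0@[14:17],P1@[17:17],P4@[16:17]
pos 18 'a': at 5 (fail-walked)  emit P1@[18:18]
pos 19 'c': at 0 (fail-walked)
pos 20 'b': at 1

Matches: [[2,1],[2,4],[4,0],[4,1],[4,4],[6,0],[6,1],[6,4],[8,0],[8,1],[8,4],[9,3],[10,1],[12,1],[12,4],[15,1],[15,4],[17,0],[17,1],[17,4],[18,1]]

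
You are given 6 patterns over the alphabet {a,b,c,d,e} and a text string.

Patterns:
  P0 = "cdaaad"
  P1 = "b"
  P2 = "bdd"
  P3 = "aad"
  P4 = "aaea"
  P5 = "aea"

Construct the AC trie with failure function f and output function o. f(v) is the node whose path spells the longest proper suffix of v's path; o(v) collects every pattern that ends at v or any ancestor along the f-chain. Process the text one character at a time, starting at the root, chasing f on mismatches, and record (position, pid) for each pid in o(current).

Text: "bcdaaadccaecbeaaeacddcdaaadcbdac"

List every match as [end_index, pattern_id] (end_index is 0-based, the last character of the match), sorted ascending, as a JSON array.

Construct AC machine:
Trie nodes:
  0='ε' goto a→10 b→7 c→1
  1='c' goto d→2
  2='cd' goto a→3
  3='cda' goto a→4
  4='cdaa' goto a→5
  5='cdaaa' goto d→6
  6='cdaaad' goto ·  [P0 ends]
  7='b' goto d→8  [P1 ends]
  8='bd' goto d→9
  9='bdd' goto ·  [P2 ends]
  10='a' goto a→11 e→15
  11='aa' goto d→12 e→13
  12='aad' goto ·  [P3 ends]
  13='aae' goto a→14
  14='aaea' goto ·  [P4 ends]
  15='ae' goto a→16
  16='aea' goto ·  [P5 ends]

Failure links (BFS by depth):
  fail(1) 'c': from fail(0)=0 chase 'c': 0 ⇒ 0;  out=∅∪out(0)=∅
  fail(7) 'b': from fail(0)=0 chase 'b': 0 ⇒ 0;  out={1}∪out(0)={1}
  fail(10) 'a': from fail(0)=0 chase 'a': 0 ⇒ 0;  out=∅∪out(0)=∅
  fail(2) 'cd': from fail(1)=0 chase 'd': 0 ⇒ 0;  out=∅∪out(0)=∅
  fail(8) 'bd': from fail(7)=0 chase 'd': 0 ⇒ 0;  out=∅∪out(0)=∅
  fail(11) 'aa': from fail(10)=0 chase 'a': 0 ⇒ 10;  out=∅∪out(10)=∅
  fail(15) 'ae': from fail(10)=0 chase 'e': 0 ⇒ 0;  out=∅∪out(0)=∅
  fail(3) 'cda': from fail(2)=0 chase 'a': 0 ⇒ 10;  out=∅∪out(10)=∅
  fail(9) 'bdd': from fail(8)=0 chase 'd': 0 ⇒ 0;  out={2}∪out(0)={2}
  fail(12) 'aad': from fail(11)=10 chase 'd': 10→0 ⇒ 0;  out={3}∪out(0)={3}
  fail(13) 'aae': from fail(11)=10 chase 'e': 10 ⇒ 15;  out=∅∪out(15)=∅
  fail(16) 'aea': from fail(15)=0 chase 'a': 0 ⇒ 10;  out={5}∪out(10)={5}
  fail(4) 'cdaa': from fail(3)=10 chase 'a': 10 ⇒ 11;  out=∅∪out(11)=∅
  fail(14) 'aaea': from fail(13)=15 chase 'a': 15 ⇒ 16;  out={4}∪out(16)={4,5}
  fail(5) 'cdaaa': from fail(4)=11 chase 'a': 11→10 ⇒ 11;  out=∅∪out(11)=∅
  fail(6) 'cdaaad': from fail(5)=11 chase 'd': 11 ⇒ 12;  out={0}∪out(12)={0,3}

Run:
[0] read 'b'  n0⇒n7  ** P1@[0:0]
[1] read 'c'  n7⇒n1 (fail-walked)
[2] read 'd'  n1⇒n2
[3] read 'a'  n2⇒n3
[4] read 'a'  n3⇒n4
[5] read 'a'  n4⇒n5
[6] read 'd'  n5⇒n6  ** P0@[1:6],P3@[4:6]
[7] read 'c'  n6⇒n1 (fail-walked)
[8] read 'c'  n1⇒n1 (fail-walked)
[9] read 'a'  n1⇒n10 (fail-walked)
[10] read 'e'  n10⇒n15
[11] read 'c'  n15⇒n1 (fail-walked)
[12] read 'b'  n1⇒n7 (fail-walked)  ** P1@[12:12]
[13] read 'e'  n7⇒n0 (fail-walked)
[14] read 'a'  n0⇒n10
[15] read 'a'  n10⇒n11
[16] read 'e'  n11⇒n13
[17] read 'a'  n13⇒n14  ** P4@[14:17],P5@[15:17]
[18] read 'c'  n14⇒n1 (fail-walked)
[19] read 'd'  n1⇒n2
[20] read 'd'  n2⇒n0 (fail-walked)
[21] read 'c'  n0⇒n1
[22] read 'd'  n1⇒n2
[23] read 'a'  n2⇒n3
[24] read 'a'  n3⇒n4
[25] read 'a'  n4⇒n5
[26] read 'd'  n5⇒n6  ** P0@[21:26],P3@[24:26]
[27] read 'c'  n6⇒n1 (fail-walked)
[28] read 'b'  n1⇒n7 (fail-walked)  ** P1@[28:28]
[29] read 'd'  n7⇒n8
[30] read 'a'  n8⇒n10 (fail-walked)
[31] read 'c'  n10⇒n1 (fail-walked)

Matches: [[0,1],[6,0],[6,3],[12,1],[17,4],[17,5],[26,0],[26,3],[28,1]]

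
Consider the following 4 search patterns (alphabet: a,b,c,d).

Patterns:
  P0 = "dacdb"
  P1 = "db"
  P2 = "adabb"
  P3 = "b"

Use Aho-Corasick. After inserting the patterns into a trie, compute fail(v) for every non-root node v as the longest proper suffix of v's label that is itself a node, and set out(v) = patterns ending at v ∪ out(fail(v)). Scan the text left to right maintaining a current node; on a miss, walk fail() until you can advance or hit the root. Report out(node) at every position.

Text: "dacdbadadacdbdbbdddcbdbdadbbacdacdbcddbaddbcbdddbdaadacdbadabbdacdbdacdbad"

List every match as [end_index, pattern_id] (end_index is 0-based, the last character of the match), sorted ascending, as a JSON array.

Build automaton:
Trie nodes:
  0='ε' goto a→7 b→12 d→1
  1='d' goto a→2 b→6
  2='da' goto c→3
  3='dac' goto d→4
  4='dacd' goto b→5
  5='dacdb' goto ·  [P0 ends]
  6='db' goto ·  [P1 ends]
  7='a' goto d→8
  8='ad' goto a→9
  9='ada' goto b→10
  10='adab' goto b→11
  11='adabb' goto ·  [P2 ends]
  12='b' goto ·  [P3 ends]

Failure links (BFS by depth):
  n1('d'): parent n0 fail=0; on 'd' 0 → fail=0;  out ∅∪∅=∅
  n7('a'): parent n0 fail=0; on 'a' 0 → fail=0;  out ∅∪∅=∅
  n12('b'): parent n0 fail=0; on 'b' 0 → fail=0;  out {3}∪∅={3}
  n2('da'): parent n1 fail=0; on 'a' 0 → fail=7;  out ∅∪∅=∅
  n6('db'): parent n1 fail=0; on 'b' 0 → fail=12;  out {1}∪{3}={1,3}
  n8('ad'): parent n7 fail=0; on 'd' 0 → fail=1;  out ∅∪∅=∅
  n3('dac'): parent n2 fail=7; on 'c' 7→0 → fail=0;  out ∅∪∅=∅
  n9('ada'): parent n8 fail=1; on 'a' 1 → fail=2;  out ∅∪∅=∅
  n4('dacd'): parent n3 fail=0; on 'd' 0 → fail=1;  out ∅∪∅=∅
  n10('adab'): parent n9 fail=2; on 'b' 2→7→0 → fail=12;  out ∅∪{3}={3}
  n5('dacdb'): parent n4 fail=1; on 'b' 1 → fail=6;  out {0}∪{1,3}={0,1,3}
  n11('adabb'): parent n10 fail=12; on 'b' 12→0 → fail=12;  out {2}∪{3}={2,3}

Text stream:
pos 0 'd': at 1
pos 1 'a': at 2
pos 2 'c': at 3
pos 3 'd': at 4
pos 4 'b': at 5  emit P0@[0:4],P1@[3:4],P3@[4:4]
pos 5 'a': at 7 (via fail)
pos 6 'd': at 8
pos 7 'a': at 9
pos 8 'd': at 8 (via fail)
pos 9 'a': at 9
pos 10 'c': at 3 (via fail)
pos 11 'd': at 4
pos 12 'b': at 5  emit P0@[8:12],P1@[11:12],P3@[12:12]
pos 13 'd': at 1 (via fail)
pos 14 'b': at 6  emit P1@[13:14],P3@[14:14]
pos 15 'b': at 12 (via fail)  emit P3@[15:15]
pos 16 'd': at 1 (via fail)
pos 17 'd': at 1 (via fail)
pos 18 'd': at 1 (via fail)
pos 19 'c': at 0 (via fail)
pos 20 'b': at 12  emit P3@[20:20]
pos 21 'd': at 1 (via fail)
pos 22 'b': at 6  emit P1@[21:22],P3@[22:22]
pos 23 'd': at 1 (via fail)
pos 24 'a': at 2
pos 25 'd': at 8 (via fail)
pos 26 'b': at 6 (via fail)  emit P1@[25:26],P3@[26:26]
pos 27 'b': at 12 (via fail)  emit P3@[27:27]
pos 28 'a': at 7 (via fail)
pos 29 'c': at 0 (via fail)
pos 30 'd': at 1
pos 31 'a': at 2
pos 32 'c': at 3
pos 33 'd': at 4
pos 34 'b': at 5  emit P0@[30:34],P1@[33:34],P3@[34:34]
pos 35 'c': at 0 (via fail)
pos 36 'd': at 1
pos 37 'd': at 1 (via fail)
pos 38 'b': at 6  emit P1@[37:38],P3@[38:38]
pos 39 'a': at 7 (via fail)
pos 40 'd': at 8
pos 41 'd': at 1 (via fail)
pos 42 'b': at 6  emit P1@[41:42],P3@[42:42]
pos 43 'c': at 0 (via fail)
pos 44 'b': at 12  emit P3@[44:44]
pos 45 'd': at 1 (via fail)
pos 46 'd': at 1 (via fail)
pos 47 'd': at 1 (via fail)
pos 48 'b': at 6  emit P1@[47:48],P3@[48:48]
pos 49 'd': at 1 (via fail)
pos 50 'a': at 2
pos 51 'a': at 7 (via fail)
pos 52 'd': at 8
pos 53 'a': at 9
pos 54 'c': at 3 (via fail)
pos 55 'd': at 4
pos 56 'b': at 5  emit P0@[52:56],P1@[55:56],P3@[56:56]
pos 57 'a': at 7 (via fail)
pos 58 'd': at 8
pos 59 'a': at 9
pos 60 'b': at 10  emit P3@[60:60]
pos 61 'b': at 11  emit P2@[57:61],P3@[61:61]
pos 62 'd': at 1 (via fail)
pos 63 'a': at 2
pos 64 'c': at 3
pos 65 'd': at 4
pos 66 'b': at 5  emit P0@[62:66],P1@[65:66],P3@[66:66]
pos 67 'd': at 1 (via fail)
pos 68 'a': at 2
pos 69 'c': at 3
pos 70 'd': at 4
pos 71 'b': at 5  emit P0@[67:71],P1@[70:71],P3@[71:71]
pos 72 'a': at 7 (via fail)
pos 73 'd': at 8

Matches: [[4,0],[4,1],[4,3],[12,0],[12,1],[12,3],[14,1],[14,3],[15,3],[20,3],[22,1],[22,3],[26,1],[26,3],[27,3],[34,0],[34,1],[34,3],[38,1],[38,3],[42,1],[42,3],[44,3],[48,1],[48,3],[56,0],[56,1],[56,3],[60,3],[61,2],[61,3],[66,0],[66,1],[66,3],[71,0],[71,1],[71,3]]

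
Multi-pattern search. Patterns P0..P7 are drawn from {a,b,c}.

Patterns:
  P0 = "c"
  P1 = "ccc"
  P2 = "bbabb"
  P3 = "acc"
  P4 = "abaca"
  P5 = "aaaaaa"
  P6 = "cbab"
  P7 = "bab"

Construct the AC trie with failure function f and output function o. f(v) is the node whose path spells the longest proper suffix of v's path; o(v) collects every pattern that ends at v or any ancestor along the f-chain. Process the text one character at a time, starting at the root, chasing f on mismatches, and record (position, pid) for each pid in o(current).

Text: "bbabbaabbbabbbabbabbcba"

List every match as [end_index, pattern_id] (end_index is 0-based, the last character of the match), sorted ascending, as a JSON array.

Build automaton:
Trie nodes:
  0='ε' goto a→9 b→4 c→1
  1='c' goto b→21 c→2  ←P0
  2='cc' goto c→3
  3='ccc' goto ·  ←P1
  4='b' goto a→24 b→5
  5='bb' goto a→6
  6='bba' goto b→7
  7='bbab' goto b→8
  8='bbabb' goto ·  ←P2
  9='a' goto a→16 b→12 c→10
  10='ac' goto c→11
  11='acc' goto ·  ←P3
  12='ab' goto a→13
  13='aba' goto c→14
  14='abac' goto a→15
  15='abaca' goto ·  ←P4
  16='aa' goto a→17
  17='aaa' goto a→18
  18='aaaa' goto a→19
  19='aaaaa' goto a→20
  20='aaaaaa' goto ·  ←P5
  21='cb' goto a→22
  22='cba' goto b→23
  23='cbab' goto ·  ←P6
  24='ba' goto b→25
  25='bab' goto ·  ←P7

Failure links (BFS by depth):
  fail(1) 'c': from fail(0)=0 chase 'c': 0 ⇒ 0;  out={0}∪out(0)={0}
  fail(4) 'b': from fail(0)=0 chase 'b': 0 ⇒ 0;  out=∅∪out(0)=∅
  fail(9) 'a': from fail(0)=0 chase 'a': 0 ⇒ 0;  out=∅∪out(0)=∅
  fail(2) 'cc': from fail(1)=0 chase 'c': 0 ⇒ 1;  out=∅∪out(1)={0}
  fail(5) 'bb': from fail(4)=0 chase 'b': 0 ⇒ 4;  out=∅∪out(4)=∅
  fail(10) 'ac': from fail(9)=0 chase 'c': 0 ⇒ 1;  out=∅∪out(1)={0}
  fail(12) 'ab': from fail(9)=0 chase 'b': 0 ⇒ 4;  out=∅∪out(4)=∅
  fail(16) 'aa': from fail(9)=0 chase 'a': 0 ⇒ 9;  out=∅∪out(9)=∅
  fail(21) 'cb': from fail(1)=0 chase 'b': 0 ⇒ 4;  out=∅∪out(4)=∅
  fail(24) 'ba': from fail(4)=0 chase 'a': 0 ⇒ 9;  out=∅∪out(9)=∅
  fail(3) 'ccc': from fail(2)=1 chase 'c': 1 ⇒ 2;  out={1}∪out(2)={0,1}
  fail(6) 'bba': from fail(5)=4 chase 'a': 4 ⇒ 24;  out=∅∪out(24)=∅
  fail(11) 'acc': from fail(10)=1 chase 'c': 1 ⇒ 2;  out={3}∪out(2)={0,3}
  fail(13) 'aba': from fail(12)=4 chase 'a': 4 ⇒ 24;  out=∅∪out(24)=∅
  fail(17) 'aaa': from fail(16)=9 chase 'a': 9 ⇒ 16;  out=∅∪out(16)=∅
  fail(22) 'cba': from fail(21)=4 chase 'a': 4 ⇒ 24;  out=∅∪out(24)=∅
  fail(25) 'bab': from fail(24)=9 chase 'b': 9 ⇒ 12;  out={7}∪out(12)={7}
  fail(7) 'bbab': from fail(6)=24 chase 'b': 24 ⇒ 25;  out=∅∪out(25)={7}
  fail(14) 'abac': from fail(13)=24 chase 'c': 24→9 ⇒ 10;  out=∅∪out(10)={0}
  fail(18) 'aaaa': from fail(17)=16 chase 'a': 16 ⇒ 17;  out=∅∪out(17)=∅
  fail(23) 'cbab': from fail(22)=24 chase 'b': 24 ⇒ 25;  out={6}∪out(25)={6,7}
  fail(8) 'bbabb': from fail(7)=25 chase 'b': 25→12→4 ⇒ 5;  out={2}∪out(5)={2}
  fail(15) 'abaca': from fail(14)=10 chase 'a': 10→1→0 ⇒ 9;  out={4}∪out(9)={4}
  fail(19) 'aaaaa': from fail(18)=17 chase 'a': 17 ⇒ 18;  out=∅∪out(18)=∅
  fail(20) 'aaaaaa': from fail(19)=18 chase 'a': 18 ⇒ 19;  out={5}∪out(19)={5}

Scan:
pos 0 'b': at 4
pos 1 'b': at 5
pos 2 'a': at 6
pos 3 'b': at 7  → match P7@[1:3]
pos 4 'b': at 8  → match P2@[0:4]
pos 5 'a': at 6 (via fail)
pos 6 'a': at 16 (via fail)
pos 7 'b': at 12 (via fail)
pos 8 'b': at 5 (via fail)
pos 9 'b': at 5 (via fail)
pos 10 'a': at 6
pos 11 'b': at 7  → match P7@[9:11]
pos 12 'b': at 8  → match P2@[8:12]
pos 13 'b': at 5 (via fail)
pos 14 'a': at 6
pos 15 'b': at 7  → match P7@[13:15]
pos 16 'b': at 8  → match P2@[12:16]
pos 17 'a': at 6 (via fail)
pos 18 'b': at 7  → match P7@[16:18]
pos 19 'b': at 8  → match P2@[15:19]
pos 20 'c': at 1 (via fail)  → match P0@[20:20]
pos 21 'b': at 21
pos 22 'a': at 22

Result: [[3,7],[4,2],[11,7],[12,2],[15,7],[16,2],[18,7],[19,2],[20,0]]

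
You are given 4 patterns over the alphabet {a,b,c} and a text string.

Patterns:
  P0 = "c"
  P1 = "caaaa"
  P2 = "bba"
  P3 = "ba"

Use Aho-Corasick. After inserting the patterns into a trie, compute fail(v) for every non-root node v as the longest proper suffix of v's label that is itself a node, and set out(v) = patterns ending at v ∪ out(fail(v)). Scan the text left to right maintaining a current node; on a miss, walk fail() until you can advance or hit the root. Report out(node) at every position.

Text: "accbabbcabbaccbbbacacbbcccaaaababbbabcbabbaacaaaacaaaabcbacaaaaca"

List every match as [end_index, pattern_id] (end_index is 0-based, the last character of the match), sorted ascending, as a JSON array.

Construct AC machine:
Trie nodes:
  n0 'ε': b→6 c→1
  n1 'c': a→2  [P0 ends]
  n2 'ca': a→3
  n3 'caa': a→4
  n4 'caaa': a→5
  n5 'caaaa': ·  [P1 ends]
  n6 'b': a→9 b→7
  n7 'bb': a→8
  n8 'bba': ·  [P2 ends]
  n9 'ba': ·  [P3 ends]

BFS fail/out derivation:
  fail(1) 'c': from fail(0)=0 chase 'c': 0 ⇒ 0;  out={0}∪out(0)={0}
  fail(6) 'b': from fail(0)=0 chase 'b': 0 ⇒ 0;  out=∅∪out(0)=∅
  fail(2) 'ca': from fail(1)=0 chase 'a': 0 ⇒ 0;  out=∅∪out(0)=∅
  fail(7) 'bb': from fail(6)=0 chase 'b': 0 ⇒ 6;  out=∅∪out(6)=∅
  fail(9) 'ba': from fail(6)=0 chase 'a': 0 ⇒ 0;  out={3}∪out(0)={3}
  fail(3) 'caa': from fail(2)=0 chase 'a': 0 ⇒ 0;  out=∅∪out(0)=∅
  fail(8) 'bba': from fail(7)=6 chase 'a': 6 ⇒ 9;  out={2}∪out(9)={2,3}
  fail(4) 'caaa': from fail(3)=0 chase 'a': 0 ⇒ 0;  out=∅∪out(0)=∅
  fail(5) 'caaaa': from fail(4)=0 chase 'a': 0 ⇒ 0;  out={1}∪out(0)={1}

Run:
i=0 'a': node 0→0
i=1 'c': node 0→1  emit P0@[1:1]
i=2 'c': node 1→1 (via fail)  emit P0@[2:2]
i=3 'b': node 1→6 (via fail)
i=4 'a': node 6→9  emit P3@[3:4]
i=5 'b': node 9→6 (via fail)
i=6 'b': node 6→7
i=7 'c': node 7→1 (via fail)  emit P0@[7:7]
i=8 'a': node 1→2
i=9 'b': node 2→6 (via fail)
i=10 'b': node 6→7
i=11 'a': node 7→8  emit P2@[9:11],P3@[10:11]
i=12 'c': node 8→1 (via fail)  emit P0@[12:12]
i=13 'c': node 1→1 (via fail)  emit P0@[13:13]
i=14 'b': node 1→6 (via fail)
i=15 'b': node 6→7
i=16 'b': node 7→7 (via fail)
i=17 'a': node 7→8  emit P2@[15:17],P3@[16:17]
i=18 'c': node 8→1 (via fail)  emit P0@[18:18]
i=19 'a': node 1→2
i=20 'c': node 2→1 (via fail)  emit P0@[20:20]
i=21 'b': node 1→6 (via fail)
i=22 'b': node 6→7
i=23 'c': node 7→1 (via fail)  emit P0@[23:23]
i=24 'c': node 1→1 (via fail)  emit P0@[24:24]
i=25 'c': node 1→1 (via fail)  emit P0@[25:25]
i=26 'a': node 1→2
i=27 'a': node 2→3
i=28 'a': node 3→4
i=29 'a': node 4→5  emit P1@[25:29]
i=30 'b': node 5→6 (via fail)
i=31 'a': node 6→9  emit P3@[30:31]
i=32 'b': node 9→6 (via fail)
i=33 'b': node 6→7
i=34 'b': node 7→7 (via fail)
i=35 'a': node 7→8  emit P2@[33:35],P3@[34:35]
i=36 'b': node 8→6 (via fail)
i=37 'c': node 6→1 (via fail)  emit P0@[37:37]
i=38 'b': node 1→6 (via fail)
i=39 'a': node 6→9  emit P3@[38:39]
i=40 'b': node 9→6 (via fail)
i=41 'b': node 6→7
i=42 'a': node 7→8  emit P2@[40:42],P3@[41:42]
i=43 'a': node 8→0 (via fail)
i=44 'c': node 0→1  emit P0@[44:44]
i=45 'a': node 1→2
i=46 'a': node 2→3
i=47 'a': node 3→4
i=48 'a': node 4→5  emit P1@[44:48]
i=49 'c': node 5→1 (via fail)  emit P0@[49:49]
i=50 'a': node 1→2
i=51 'a': node 2→3
i=52 'a': node 3→4
i=53 'a': node 4→5  emit P1@[49:53]
i=54 'b': node 5→6 (via fail)
i=55 'c': node 6→1 (via fail)  emit P0@[55:55]
i=56 'b': node 1→6 (via fail)
i=57 'a': node 6→9  emit P3@[56:57]
i=58 'c': node 9→1 (via fail)  emit P0@[58:58]
i=59 'a': node 1→2
i=60 'a': node 2→3
i=61 'a': node 3→4
i=62 'a': node 4→5  emit P1@[58:62]
i=63 'c': node 5→1 (via fail)  emit P0@[63:63]
i=64 'a': node 1→2

Matches: [[1,0],[2,0],[4,3],[7,0],[11,2],[11,3],[12,0],[13,0],[17,2],[17,3],[18,0],[20,0],[23,0],[24,0],[25,0],[29,1],[31,3],[35,2],[35,3],[37,0],[39,3],[42,2],[42,3],[44,0],[48,1],[49,0],[53,1],[55,0],[57,3],[58,0],[62,1],[63,0]]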